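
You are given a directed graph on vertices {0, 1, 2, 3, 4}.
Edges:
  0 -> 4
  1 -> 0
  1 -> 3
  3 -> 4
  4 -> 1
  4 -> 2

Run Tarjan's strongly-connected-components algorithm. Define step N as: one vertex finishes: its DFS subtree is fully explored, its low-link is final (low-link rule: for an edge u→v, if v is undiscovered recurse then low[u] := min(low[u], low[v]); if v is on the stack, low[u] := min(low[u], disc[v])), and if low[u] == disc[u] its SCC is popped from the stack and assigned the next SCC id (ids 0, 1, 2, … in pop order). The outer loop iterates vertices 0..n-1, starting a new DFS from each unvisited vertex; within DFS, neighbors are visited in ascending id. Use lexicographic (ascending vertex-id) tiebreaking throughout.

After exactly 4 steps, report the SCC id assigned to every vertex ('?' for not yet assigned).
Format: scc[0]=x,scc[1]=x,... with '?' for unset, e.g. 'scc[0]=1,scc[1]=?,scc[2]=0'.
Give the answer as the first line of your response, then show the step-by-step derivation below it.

scc[0]=?,scc[1]=?,scc[2]=0,scc[3]=?,scc[4]=?

step 1: low=(low[0]=0,low[1]=0,low[2]=?,low[3]=1,low[4]=1); scc=(scc[0]=?,scc[1]=?,scc[2]=?,scc[3]=?,scc[4]=?)
step 2: low=(low[0]=0,low[1]=0,low[2]=?,low[3]=1,low[4]=1); scc=(scc[0]=?,scc[1]=?,scc[2]=?,scc[3]=?,scc[4]=?)
step 3: low=(low[0]=0,low[1]=0,low[2]=4,low[3]=1,low[4]=0); scc=(scc[0]=?,scc[1]=?,scc[2]=0,scc[3]=?,scc[4]=?)
step 4: low=(low[0]=0,low[1]=0,low[2]=4,low[3]=1,low[4]=0); scc=(scc[0]=?,scc[1]=?,scc[2]=0,scc[3]=?,scc[4]=?)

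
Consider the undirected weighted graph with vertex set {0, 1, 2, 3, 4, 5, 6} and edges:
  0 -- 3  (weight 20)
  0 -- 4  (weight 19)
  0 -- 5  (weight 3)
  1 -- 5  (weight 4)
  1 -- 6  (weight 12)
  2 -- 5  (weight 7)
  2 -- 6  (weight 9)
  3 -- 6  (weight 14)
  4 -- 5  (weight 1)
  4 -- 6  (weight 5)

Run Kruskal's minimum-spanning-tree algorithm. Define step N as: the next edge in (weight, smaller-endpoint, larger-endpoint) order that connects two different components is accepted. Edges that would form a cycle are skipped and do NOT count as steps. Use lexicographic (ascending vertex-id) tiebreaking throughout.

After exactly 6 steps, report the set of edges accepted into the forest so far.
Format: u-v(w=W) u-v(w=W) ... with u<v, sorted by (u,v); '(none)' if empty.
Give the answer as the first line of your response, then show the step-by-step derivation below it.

0-5(w=3) 1-5(w=4) 2-5(w=7) 3-6(w=14) 4-5(w=1) 4-6(w=5)

step 1: add edge 4-5 (w=1); MST = {4-5(w=1)}
step 2: add edge 0-5 (w=3); MST = {0-5(w=3) 4-5(w=1)}
step 3: add edge 1-5 (w=4); MST = {0-5(w=3) 1-5(w=4) 4-5(w=1)}
step 4: add edge 4-6 (w=5); MST = {0-5(w=3) 1-5(w=4) 4-5(w=1) 4-6(w=5)}
step 5: add edge 2-5 (w=7); MST = {0-5(w=3) 1-5(w=4) 2-5(w=7) 4-5(w=1) 4-6(w=5)}
step 6: add edge 3-6 (w=14); MST = {0-5(w=3) 1-5(w=4) 2-5(w=7) 3-6(w=14) 4-5(w=1) 4-6(w=5)}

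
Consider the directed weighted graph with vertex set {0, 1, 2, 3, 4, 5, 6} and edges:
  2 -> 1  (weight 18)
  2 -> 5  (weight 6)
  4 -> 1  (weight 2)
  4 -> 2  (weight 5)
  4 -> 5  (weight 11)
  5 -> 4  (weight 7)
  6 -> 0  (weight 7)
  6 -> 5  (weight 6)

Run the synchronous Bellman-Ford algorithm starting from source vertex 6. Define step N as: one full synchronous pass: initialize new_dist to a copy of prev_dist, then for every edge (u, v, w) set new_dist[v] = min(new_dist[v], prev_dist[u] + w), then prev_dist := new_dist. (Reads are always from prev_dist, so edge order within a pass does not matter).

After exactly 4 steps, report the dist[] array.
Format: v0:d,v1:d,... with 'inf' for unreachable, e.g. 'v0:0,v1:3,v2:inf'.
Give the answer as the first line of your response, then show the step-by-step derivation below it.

v0:7,v1:15,v2:18,v3:inf,v4:13,v5:6,v6:0

step 1: dist = v0:7,v1:inf,v2:inf,v3:inf,v4:inf,v5:6,v6:0
step 2: dist = v0:7,v1:inf,v2:inf,v3:inf,v4:13,v5:6,v6:0
step 3: dist = v0:7,v1:15,v2:18,v3:inf,v4:13,v5:6,v6:0
step 4: dist = v0:7,v1:15,v2:18,v3:inf,v4:13,v5:6,v6:0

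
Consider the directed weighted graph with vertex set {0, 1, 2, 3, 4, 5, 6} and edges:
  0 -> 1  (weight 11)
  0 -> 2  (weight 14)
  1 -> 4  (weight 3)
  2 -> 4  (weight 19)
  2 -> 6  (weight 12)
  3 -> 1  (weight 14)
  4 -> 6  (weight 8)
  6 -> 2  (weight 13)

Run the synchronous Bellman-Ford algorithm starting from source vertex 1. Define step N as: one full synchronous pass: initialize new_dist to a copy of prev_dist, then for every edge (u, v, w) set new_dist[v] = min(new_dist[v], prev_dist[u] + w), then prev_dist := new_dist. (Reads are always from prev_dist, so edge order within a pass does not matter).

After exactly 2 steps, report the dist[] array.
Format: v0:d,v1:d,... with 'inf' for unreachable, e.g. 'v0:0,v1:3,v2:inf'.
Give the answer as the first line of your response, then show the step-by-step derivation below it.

v0:inf,v1:0,v2:inf,v3:inf,v4:3,v5:inf,v6:11

step 1: dist = v0:inf,v1:0,v2:inf,v3:inf,v4:3,v5:inf,v6:inf
step 2: dist = v0:inf,v1:0,v2:inf,v3:inf,v4:3,v5:inf,v6:11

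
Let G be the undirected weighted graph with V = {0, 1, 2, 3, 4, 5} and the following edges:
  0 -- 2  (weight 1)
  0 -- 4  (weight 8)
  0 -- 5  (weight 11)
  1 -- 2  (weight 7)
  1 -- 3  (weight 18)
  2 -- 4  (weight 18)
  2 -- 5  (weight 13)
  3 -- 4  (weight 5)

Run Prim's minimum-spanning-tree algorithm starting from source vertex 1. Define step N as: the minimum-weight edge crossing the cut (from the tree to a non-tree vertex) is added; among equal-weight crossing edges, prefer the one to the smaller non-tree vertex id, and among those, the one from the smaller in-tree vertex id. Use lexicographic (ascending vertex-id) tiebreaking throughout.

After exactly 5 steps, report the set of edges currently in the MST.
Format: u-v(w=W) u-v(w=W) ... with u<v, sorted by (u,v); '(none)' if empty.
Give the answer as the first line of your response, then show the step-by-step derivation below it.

0-2(w=1) 0-4(w=8) 0-5(w=11) 1-2(w=7) 3-4(w=5)

step 1: add edge 1-2 (w=7); MST = {1-2(w=7)}
step 2: add edge 0-2 (w=1); MST = {0-2(w=1) 1-2(w=7)}
step 3: add edge 0-4 (w=8); MST = {0-2(w=1) 0-4(w=8) 1-2(w=7)}
step 4: add edge 3-4 (w=5); MST = {0-2(w=1) 0-4(w=8) 1-2(w=7) 3-4(w=5)}
step 5: add edge 0-5 (w=11); MST = {0-2(w=1) 0-4(w=8) 0-5(w=11) 1-2(w=7) 3-4(w=5)}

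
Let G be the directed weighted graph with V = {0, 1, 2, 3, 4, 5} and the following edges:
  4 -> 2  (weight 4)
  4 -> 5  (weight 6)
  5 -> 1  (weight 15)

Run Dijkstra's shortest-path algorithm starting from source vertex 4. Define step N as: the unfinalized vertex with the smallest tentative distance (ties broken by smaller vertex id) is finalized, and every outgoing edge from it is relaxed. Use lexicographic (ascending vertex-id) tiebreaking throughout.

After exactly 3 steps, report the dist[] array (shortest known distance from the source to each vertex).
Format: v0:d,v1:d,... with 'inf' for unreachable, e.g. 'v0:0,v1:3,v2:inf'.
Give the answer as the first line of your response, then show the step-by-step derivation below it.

v0:inf,v1:21,v2:4,v3:inf,v4:0,v5:6

step 1: dist = v0:inf,v1:inf,v2:4,v3:inf,v4:0,v5:6
step 2: dist = v0:inf,v1:inf,v2:4,v3:inf,v4:0,v5:6
step 3: dist = v0:inf,v1:21,v2:4,v3:inf,v4:0,v5:6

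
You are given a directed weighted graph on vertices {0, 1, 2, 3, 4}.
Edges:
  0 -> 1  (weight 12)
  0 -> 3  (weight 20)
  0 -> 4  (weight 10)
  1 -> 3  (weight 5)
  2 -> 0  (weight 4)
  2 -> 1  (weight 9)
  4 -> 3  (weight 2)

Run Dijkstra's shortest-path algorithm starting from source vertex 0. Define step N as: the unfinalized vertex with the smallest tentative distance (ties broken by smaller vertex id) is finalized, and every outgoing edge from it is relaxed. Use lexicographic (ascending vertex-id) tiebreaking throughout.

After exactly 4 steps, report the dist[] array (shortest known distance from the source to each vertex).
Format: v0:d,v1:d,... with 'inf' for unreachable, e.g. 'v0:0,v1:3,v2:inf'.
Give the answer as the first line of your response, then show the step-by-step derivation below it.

v0:0,v1:12,v2:inf,v3:12,v4:10

step 1: dist = v0:0,v1:12,v2:inf,v3:20,v4:10
step 2: dist = v0:0,v1:12,v2:inf,v3:12,v4:10
step 3: dist = v0:0,v1:12,v2:inf,v3:12,v4:10
step 4: dist = v0:0,v1:12,v2:inf,v3:12,v4:10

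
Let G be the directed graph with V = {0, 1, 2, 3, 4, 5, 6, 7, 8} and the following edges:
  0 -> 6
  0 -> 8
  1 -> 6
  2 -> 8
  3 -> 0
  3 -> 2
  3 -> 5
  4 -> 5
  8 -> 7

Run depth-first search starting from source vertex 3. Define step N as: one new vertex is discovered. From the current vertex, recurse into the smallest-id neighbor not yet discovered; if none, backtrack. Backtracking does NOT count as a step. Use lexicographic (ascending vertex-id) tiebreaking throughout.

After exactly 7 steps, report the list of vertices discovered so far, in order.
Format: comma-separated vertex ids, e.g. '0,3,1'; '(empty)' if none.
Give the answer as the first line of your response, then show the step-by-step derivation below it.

3,0,6,8,7,2,5

step 1: discover 3; path=3; order=3
step 2: discover 0; path=3>0; order=3,0
step 3: discover 6; path=3>0>6; order=3,0,6
step 4: discover 8; path=3>0>8; order=3,0,6,8
step 5: discover 7; path=3>0>8>7; order=3,0,6,8,7
step 6: discover 2; path=3>2; order=3,0,6,8,7,2
step 7: discover 5; path=3>5; order=3,0,6,8,7,2,5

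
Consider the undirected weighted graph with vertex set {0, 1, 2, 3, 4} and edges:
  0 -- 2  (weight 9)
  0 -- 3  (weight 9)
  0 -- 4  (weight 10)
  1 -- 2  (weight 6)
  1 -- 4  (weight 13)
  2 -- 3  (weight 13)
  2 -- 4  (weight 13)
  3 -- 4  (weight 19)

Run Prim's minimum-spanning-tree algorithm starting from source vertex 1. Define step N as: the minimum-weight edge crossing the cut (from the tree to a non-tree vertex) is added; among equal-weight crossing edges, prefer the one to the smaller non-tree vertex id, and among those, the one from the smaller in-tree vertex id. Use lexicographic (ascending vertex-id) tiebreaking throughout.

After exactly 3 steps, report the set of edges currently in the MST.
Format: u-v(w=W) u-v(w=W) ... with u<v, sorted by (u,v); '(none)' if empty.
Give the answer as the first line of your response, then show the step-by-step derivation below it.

0-2(w=9) 0-3(w=9) 1-2(w=6)

step 1: add edge 1-2 (w=6); MST = {1-2(w=6)}
step 2: add edge 0-2 (w=9); MST = {0-2(w=9) 1-2(w=6)}
step 3: add edge 0-3 (w=9); MST = {0-2(w=9) 0-3(w=9) 1-2(w=6)}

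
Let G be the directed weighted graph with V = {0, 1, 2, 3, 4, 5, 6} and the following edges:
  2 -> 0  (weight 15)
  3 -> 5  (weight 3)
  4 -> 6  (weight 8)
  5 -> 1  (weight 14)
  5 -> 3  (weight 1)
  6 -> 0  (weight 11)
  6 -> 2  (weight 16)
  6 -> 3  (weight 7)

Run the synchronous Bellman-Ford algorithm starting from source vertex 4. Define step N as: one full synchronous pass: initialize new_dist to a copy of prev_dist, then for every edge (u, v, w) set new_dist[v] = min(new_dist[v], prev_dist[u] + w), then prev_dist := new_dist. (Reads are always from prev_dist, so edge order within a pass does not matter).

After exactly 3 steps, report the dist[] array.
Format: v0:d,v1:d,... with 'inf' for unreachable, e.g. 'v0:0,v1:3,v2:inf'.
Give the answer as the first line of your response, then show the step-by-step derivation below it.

v0:19,v1:inf,v2:24,v3:15,v4:0,v5:18,v6:8

step 1: dist = v0:inf,v1:inf,v2:inf,v3:inf,v4:0,v5:inf,v6:8
step 2: dist = v0:19,v1:inf,v2:24,v3:15,v4:0,v5:inf,v6:8
step 3: dist = v0:19,v1:inf,v2:24,v3:15,v4:0,v5:18,v6:8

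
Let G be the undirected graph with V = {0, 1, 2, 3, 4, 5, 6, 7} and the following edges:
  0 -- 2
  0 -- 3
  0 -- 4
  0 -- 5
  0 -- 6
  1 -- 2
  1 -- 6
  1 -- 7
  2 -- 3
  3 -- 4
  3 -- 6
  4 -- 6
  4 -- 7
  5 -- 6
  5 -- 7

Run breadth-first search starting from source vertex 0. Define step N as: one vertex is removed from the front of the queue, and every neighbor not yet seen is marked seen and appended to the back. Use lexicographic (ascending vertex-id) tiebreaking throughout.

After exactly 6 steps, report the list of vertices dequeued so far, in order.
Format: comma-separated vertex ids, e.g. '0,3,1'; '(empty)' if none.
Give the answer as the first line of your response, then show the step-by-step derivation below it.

0,2,3,4,5,6

step 1: dequeue 0; queue=[2,3,4,5,6]; order=0
step 2: dequeue 2; queue=[3,4,5,6,1]; order=0,2
step 3: dequeue 3; queue=[4,5,6,1]; order=0,2,3
step 4: dequeue 4; queue=[5,6,1,7]; order=0,2,3,4
step 5: dequeue 5; queue=[6,1,7]; order=0,2,3,4,5
step 6: dequeue 6; queue=[1,7]; order=0,2,3,4,5,6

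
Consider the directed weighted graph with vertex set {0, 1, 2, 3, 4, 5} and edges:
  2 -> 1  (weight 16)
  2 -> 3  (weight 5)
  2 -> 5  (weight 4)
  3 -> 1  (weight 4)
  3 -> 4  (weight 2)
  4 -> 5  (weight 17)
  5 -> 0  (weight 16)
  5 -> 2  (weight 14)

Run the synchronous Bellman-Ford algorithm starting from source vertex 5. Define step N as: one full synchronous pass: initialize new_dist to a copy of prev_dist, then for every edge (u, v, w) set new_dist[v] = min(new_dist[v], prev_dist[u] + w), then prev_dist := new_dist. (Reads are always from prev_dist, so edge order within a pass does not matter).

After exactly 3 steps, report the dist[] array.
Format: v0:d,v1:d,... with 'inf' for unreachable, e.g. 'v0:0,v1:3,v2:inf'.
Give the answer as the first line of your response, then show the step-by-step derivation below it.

v0:16,v1:23,v2:14,v3:19,v4:21,v5:0

step 1: dist = v0:16,v1:inf,v2:14,v3:inf,v4:inf,v5:0
step 2: dist = v0:16,v1:30,v2:14,v3:19,v4:inf,v5:0
step 3: dist = v0:16,v1:23,v2:14,v3:19,v4:21,v5:0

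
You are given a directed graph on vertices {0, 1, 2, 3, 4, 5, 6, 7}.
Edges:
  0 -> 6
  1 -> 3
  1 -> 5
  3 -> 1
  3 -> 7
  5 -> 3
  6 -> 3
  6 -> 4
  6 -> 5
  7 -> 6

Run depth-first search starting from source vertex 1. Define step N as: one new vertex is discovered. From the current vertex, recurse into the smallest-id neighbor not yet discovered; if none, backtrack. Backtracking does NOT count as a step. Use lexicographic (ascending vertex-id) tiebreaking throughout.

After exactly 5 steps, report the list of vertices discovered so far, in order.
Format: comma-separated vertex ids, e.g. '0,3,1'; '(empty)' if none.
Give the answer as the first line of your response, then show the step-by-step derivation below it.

1,3,7,6,4

step 1: discover 1; path=1; order=1
step 2: discover 3; path=1>3; order=1,3
step 3: discover 7; path=1>3>7; order=1,3,7
step 4: discover 6; path=1>3>7>6; order=1,3,7,6
step 5: discover 4; path=1>3>7>6>4; order=1,3,7,6,4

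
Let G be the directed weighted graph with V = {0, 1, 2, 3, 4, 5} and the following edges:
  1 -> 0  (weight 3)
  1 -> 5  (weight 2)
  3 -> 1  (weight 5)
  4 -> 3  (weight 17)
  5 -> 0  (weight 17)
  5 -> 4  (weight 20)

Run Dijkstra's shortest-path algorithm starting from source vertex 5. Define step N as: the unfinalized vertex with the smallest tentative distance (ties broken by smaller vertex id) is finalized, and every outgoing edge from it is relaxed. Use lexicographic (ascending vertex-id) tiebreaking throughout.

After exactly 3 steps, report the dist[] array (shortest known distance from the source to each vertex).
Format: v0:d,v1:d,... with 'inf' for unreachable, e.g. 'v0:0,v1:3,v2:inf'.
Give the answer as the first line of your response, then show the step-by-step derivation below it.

v0:17,v1:inf,v2:inf,v3:37,v4:20,v5:0

step 1: dist = v0:17,v1:inf,v2:inf,v3:inf,v4:20,v5:0
step 2: dist = v0:17,v1:inf,v2:inf,v3:inf,v4:20,v5:0
step 3: dist = v0:17,v1:inf,v2:inf,v3:37,v4:20,v5:0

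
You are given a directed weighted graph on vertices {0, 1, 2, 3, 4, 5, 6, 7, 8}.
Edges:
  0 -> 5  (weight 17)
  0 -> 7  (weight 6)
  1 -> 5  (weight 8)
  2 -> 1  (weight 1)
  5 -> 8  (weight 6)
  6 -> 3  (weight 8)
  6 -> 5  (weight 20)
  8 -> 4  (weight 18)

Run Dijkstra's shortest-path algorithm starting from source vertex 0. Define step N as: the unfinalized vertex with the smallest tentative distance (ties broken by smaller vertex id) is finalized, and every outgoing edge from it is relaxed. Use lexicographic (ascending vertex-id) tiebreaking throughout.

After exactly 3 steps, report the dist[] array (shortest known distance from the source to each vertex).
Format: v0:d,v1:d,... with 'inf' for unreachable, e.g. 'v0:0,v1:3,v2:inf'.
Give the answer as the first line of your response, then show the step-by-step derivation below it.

v0:0,v1:inf,v2:inf,v3:inf,v4:inf,v5:17,v6:inf,v7:6,v8:23

step 1: dist = v0:0,v1:inf,v2:inf,v3:inf,v4:inf,v5:17,v6:inf,v7:6,v8:inf
step 2: dist = v0:0,v1:inf,v2:inf,v3:inf,v4:inf,v5:17,v6:inf,v7:6,v8:inf
step 3: dist = v0:0,v1:inf,v2:inf,v3:inf,v4:inf,v5:17,v6:inf,v7:6,v8:23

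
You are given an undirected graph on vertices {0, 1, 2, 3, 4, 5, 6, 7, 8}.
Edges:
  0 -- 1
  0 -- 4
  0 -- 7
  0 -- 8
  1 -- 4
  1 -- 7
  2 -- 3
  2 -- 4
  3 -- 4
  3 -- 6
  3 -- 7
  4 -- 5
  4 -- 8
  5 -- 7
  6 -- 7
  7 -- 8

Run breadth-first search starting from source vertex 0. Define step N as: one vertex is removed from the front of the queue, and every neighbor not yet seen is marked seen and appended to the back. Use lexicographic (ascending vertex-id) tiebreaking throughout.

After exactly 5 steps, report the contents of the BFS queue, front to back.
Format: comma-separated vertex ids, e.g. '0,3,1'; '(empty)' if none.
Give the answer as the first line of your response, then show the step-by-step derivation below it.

2,3,5,6

step 1: dequeue 0; queue=[1,4,7,8]; order=0
step 2: dequeue 1; queue=[4,7,8]; order=0,1
step 3: dequeue 4; queue=[7,8,2,3,5]; order=0,1,4
step 4: dequeue 7; queue=[8,2,3,5,6]; order=0,1,4,7
step 5: dequeue 8; queue=[2,3,5,6]; order=0,1,4,7,8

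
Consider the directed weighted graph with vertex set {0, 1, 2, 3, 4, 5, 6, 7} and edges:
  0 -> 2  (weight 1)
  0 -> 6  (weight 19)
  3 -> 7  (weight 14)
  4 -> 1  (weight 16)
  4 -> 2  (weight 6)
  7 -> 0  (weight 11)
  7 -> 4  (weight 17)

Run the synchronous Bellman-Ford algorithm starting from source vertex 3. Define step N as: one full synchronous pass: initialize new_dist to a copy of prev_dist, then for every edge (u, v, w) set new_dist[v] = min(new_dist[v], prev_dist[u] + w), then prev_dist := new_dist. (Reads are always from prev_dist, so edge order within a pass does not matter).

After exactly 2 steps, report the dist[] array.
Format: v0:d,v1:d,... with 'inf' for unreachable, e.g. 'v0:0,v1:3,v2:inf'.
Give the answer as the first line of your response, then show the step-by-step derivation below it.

v0:25,v1:inf,v2:inf,v3:0,v4:31,v5:inf,v6:inf,v7:14

step 1: dist = v0:inf,v1:inf,v2:inf,v3:0,v4:inf,v5:inf,v6:inf,v7:14
step 2: dist = v0:25,v1:inf,v2:inf,v3:0,v4:31,v5:inf,v6:inf,v7:14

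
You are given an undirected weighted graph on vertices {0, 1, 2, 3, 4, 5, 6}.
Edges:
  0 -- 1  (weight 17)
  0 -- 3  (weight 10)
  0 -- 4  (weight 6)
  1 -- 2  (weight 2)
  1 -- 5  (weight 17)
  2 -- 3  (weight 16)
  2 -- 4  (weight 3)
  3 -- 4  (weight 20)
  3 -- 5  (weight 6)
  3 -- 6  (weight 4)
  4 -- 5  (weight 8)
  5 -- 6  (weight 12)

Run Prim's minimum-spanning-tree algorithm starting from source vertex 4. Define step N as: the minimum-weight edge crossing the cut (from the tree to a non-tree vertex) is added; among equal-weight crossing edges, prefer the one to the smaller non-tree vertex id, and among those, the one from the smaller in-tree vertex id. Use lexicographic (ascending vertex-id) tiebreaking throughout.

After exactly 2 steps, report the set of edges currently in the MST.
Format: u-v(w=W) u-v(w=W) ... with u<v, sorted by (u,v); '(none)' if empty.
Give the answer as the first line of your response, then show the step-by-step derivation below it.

1-2(w=2) 2-4(w=3)

step 1: add edge 2-4 (w=3); MST = {2-4(w=3)}
step 2: add edge 1-2 (w=2); MST = {1-2(w=2) 2-4(w=3)}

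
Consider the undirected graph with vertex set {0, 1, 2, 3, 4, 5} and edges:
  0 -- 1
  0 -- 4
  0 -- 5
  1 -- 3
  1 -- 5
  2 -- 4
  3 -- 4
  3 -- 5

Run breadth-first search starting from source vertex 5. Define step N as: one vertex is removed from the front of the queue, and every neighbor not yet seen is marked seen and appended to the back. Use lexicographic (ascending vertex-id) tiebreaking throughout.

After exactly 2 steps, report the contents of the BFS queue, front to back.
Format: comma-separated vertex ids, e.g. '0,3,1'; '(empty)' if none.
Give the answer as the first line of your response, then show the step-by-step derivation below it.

1,3,4

step 1: dequeue 5; queue=[0,1,3]; order=5
step 2: dequeue 0; queue=[1,3,4]; order=5,0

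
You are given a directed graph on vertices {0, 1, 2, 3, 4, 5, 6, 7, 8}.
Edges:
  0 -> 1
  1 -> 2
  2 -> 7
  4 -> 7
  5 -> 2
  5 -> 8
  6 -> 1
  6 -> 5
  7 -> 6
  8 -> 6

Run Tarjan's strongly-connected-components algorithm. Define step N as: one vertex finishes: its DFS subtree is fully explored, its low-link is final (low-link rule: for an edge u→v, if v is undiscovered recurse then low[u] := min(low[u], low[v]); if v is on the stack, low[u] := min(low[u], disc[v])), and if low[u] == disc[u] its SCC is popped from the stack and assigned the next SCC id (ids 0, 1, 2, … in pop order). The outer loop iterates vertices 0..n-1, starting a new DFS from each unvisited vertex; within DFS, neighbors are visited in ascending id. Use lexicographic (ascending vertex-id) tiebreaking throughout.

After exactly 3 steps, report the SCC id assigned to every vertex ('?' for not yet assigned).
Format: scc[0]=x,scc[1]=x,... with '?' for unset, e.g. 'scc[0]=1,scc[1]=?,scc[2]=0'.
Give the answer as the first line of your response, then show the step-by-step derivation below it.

scc[0]=?,scc[1]=?,scc[2]=?,scc[3]=?,scc[4]=?,scc[5]=?,scc[6]=?,scc[7]=?,scc[8]=?

step 1: low=(low[0]=0,low[1]=1,low[2]=2,low[3]=?,low[4]=?,low[5]=2,low[6]=1,low[7]=3,low[8]=4); scc=(scc[0]=?,scc[1]=?,scc[2]=?,scc[3]=?,scc[4]=?,scc[5]=?,scc[6]=?,scc[7]=?,scc[8]=?)
step 2: low=(low[0]=0,low[1]=1,low[2]=2,low[3]=?,low[4]=?,low[5]=2,low[6]=1,low[7]=3,low[8]=4); scc=(scc[0]=?,scc[1]=?,scc[2]=?,scc[3]=?,scc[4]=?,scc[5]=?,scc[6]=?,scc[7]=?,scc[8]=?)
step 3: low=(low[0]=0,low[1]=1,low[2]=2,low[3]=?,low[4]=?,low[5]=2,low[6]=1,low[7]=3,low[8]=4); scc=(scc[0]=?,scc[1]=?,scc[2]=?,scc[3]=?,scc[4]=?,scc[5]=?,scc[6]=?,scc[7]=?,scc[8]=?)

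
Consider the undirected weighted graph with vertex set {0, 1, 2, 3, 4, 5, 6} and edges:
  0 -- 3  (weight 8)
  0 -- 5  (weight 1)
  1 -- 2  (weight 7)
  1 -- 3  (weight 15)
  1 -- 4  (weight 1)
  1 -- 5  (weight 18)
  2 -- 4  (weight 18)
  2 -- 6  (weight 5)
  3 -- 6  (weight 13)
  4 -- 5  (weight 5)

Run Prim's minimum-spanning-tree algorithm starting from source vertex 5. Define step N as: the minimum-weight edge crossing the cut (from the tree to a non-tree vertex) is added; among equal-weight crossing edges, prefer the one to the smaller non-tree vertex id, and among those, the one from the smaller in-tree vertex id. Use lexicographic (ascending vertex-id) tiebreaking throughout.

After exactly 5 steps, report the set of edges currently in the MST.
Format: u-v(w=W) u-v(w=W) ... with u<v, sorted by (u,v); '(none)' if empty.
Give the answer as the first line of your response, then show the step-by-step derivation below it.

0-5(w=1) 1-2(w=7) 1-4(w=1) 2-6(w=5) 4-5(w=5)

step 1: add edge 0-5 (w=1); MST = {0-5(w=1)}
step 2: add edge 4-5 (w=5); MST = {0-5(w=1) 4-5(w=5)}
step 3: add edge 1-4 (w=1); MST = {0-5(w=1) 1-4(w=1) 4-5(w=5)}
step 4: add edge 1-2 (w=7); MST = {0-5(w=1) 1-2(w=7) 1-4(w=1) 4-5(w=5)}
step 5: add edge 2-6 (w=5); MST = {0-5(w=1) 1-2(w=7) 1-4(w=1) 2-6(w=5) 4-5(w=5)}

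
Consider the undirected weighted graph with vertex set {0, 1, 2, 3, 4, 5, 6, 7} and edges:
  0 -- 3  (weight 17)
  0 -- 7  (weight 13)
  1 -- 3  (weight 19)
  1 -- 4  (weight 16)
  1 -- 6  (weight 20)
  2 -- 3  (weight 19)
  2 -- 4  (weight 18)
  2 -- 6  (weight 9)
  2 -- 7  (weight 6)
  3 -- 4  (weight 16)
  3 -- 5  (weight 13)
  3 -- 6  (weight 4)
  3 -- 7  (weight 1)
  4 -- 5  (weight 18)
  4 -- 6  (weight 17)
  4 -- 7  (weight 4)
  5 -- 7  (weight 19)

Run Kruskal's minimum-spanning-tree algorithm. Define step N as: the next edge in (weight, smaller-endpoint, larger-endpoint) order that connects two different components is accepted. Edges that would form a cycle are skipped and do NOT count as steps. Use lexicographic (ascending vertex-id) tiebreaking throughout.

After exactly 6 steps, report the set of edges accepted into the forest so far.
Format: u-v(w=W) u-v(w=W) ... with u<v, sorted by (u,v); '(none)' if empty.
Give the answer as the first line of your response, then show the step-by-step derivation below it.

0-7(w=13) 2-7(w=6) 3-5(w=13) 3-6(w=4) 3-7(w=1) 4-7(w=4)

step 1: add edge 3-7 (w=1); MST = {3-7(w=1)}
step 2: add edge 3-6 (w=4); MST = {3-6(w=4) 3-7(w=1)}
step 3: add edge 4-7 (w=4); MST = {3-6(w=4) 3-7(w=1) 4-7(w=4)}
step 4: add edge 2-7 (w=6); MST = {2-7(w=6) 3-6(w=4) 3-7(w=1) 4-7(w=4)}
step 5: add edge 0-7 (w=13); MST = {0-7(w=13) 2-7(w=6) 3-6(w=4) 3-7(w=1) 4-7(w=4)}
step 6: add edge 3-5 (w=13); MST = {0-7(w=13) 2-7(w=6) 3-5(w=13) 3-6(w=4) 3-7(w=1) 4-7(w=4)}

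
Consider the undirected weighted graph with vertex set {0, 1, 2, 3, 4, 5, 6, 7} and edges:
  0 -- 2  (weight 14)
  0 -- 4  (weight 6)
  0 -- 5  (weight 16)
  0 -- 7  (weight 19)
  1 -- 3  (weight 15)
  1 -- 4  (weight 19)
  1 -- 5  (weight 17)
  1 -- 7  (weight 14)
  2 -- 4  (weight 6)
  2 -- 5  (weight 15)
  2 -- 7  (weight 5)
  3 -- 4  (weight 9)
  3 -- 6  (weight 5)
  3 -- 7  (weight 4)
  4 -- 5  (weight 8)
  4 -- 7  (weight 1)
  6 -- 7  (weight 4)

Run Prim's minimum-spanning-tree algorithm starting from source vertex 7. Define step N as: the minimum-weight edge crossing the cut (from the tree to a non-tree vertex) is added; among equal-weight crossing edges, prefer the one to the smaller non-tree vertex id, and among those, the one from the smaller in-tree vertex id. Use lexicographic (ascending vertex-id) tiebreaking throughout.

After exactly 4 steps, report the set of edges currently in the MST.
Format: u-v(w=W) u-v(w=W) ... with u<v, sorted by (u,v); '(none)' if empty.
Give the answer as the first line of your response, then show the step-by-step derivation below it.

2-7(w=5) 3-7(w=4) 4-7(w=1) 6-7(w=4)

step 1: add edge 4-7 (w=1); MST = {4-7(w=1)}
step 2: add edge 3-7 (w=4); MST = {3-7(w=4) 4-7(w=1)}
step 3: add edge 6-7 (w=4); MST = {3-7(w=4) 4-7(w=1) 6-7(w=4)}
step 4: add edge 2-7 (w=5); MST = {2-7(w=5) 3-7(w=4) 4-7(w=1) 6-7(w=4)}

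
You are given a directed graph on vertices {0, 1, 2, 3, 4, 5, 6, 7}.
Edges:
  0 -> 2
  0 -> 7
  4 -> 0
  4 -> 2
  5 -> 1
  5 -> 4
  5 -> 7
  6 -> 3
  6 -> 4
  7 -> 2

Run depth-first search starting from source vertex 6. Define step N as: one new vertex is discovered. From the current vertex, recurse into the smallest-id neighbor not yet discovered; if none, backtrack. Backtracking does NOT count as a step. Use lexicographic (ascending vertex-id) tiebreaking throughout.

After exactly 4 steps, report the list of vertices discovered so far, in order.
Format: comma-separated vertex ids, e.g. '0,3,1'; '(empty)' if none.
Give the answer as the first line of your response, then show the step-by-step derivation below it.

6,3,4,0

step 1: discover 6; path=6; order=6
step 2: discover 3; path=6>3; order=6,3
step 3: discover 4; path=6>4; order=6,3,4
step 4: discover 0; path=6>4>0; order=6,3,4,0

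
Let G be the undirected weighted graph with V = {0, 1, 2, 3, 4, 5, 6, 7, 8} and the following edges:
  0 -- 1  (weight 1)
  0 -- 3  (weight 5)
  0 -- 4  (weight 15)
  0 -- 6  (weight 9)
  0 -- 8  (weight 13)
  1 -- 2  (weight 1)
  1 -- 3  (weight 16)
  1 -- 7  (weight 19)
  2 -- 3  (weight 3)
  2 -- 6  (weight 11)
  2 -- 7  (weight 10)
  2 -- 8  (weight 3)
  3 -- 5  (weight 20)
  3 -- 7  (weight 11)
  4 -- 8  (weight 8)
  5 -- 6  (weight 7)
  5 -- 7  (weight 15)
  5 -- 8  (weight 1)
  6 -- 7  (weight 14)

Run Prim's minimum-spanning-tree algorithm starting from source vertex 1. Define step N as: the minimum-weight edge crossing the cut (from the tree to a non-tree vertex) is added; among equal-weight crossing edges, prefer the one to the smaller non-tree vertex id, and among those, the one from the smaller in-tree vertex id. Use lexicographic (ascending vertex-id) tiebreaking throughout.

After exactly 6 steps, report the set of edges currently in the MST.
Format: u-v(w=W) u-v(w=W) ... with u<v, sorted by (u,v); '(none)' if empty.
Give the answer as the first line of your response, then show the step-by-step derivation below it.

0-1(w=1) 1-2(w=1) 2-3(w=3) 2-8(w=3) 5-6(w=7) 5-8(w=1)

step 1: add edge 0-1 (w=1); MST = {0-1(w=1)}
step 2: add edge 1-2 (w=1); MST = {0-1(w=1) 1-2(w=1)}
step 3: add edge 2-3 (w=3); MST = {0-1(w=1) 1-2(w=1) 2-3(w=3)}
step 4: add edge 2-8 (w=3); MST = {0-1(w=1) 1-2(w=1) 2-3(w=3) 2-8(w=3)}
step 5: add edge 5-8 (w=1); MST = {0-1(w=1) 1-2(w=1) 2-3(w=3) 2-8(w=3) 5-8(w=1)}
step 6: add edge 5-6 (w=7); MST = {0-1(w=1) 1-2(w=1) 2-3(w=3) 2-8(w=3) 5-6(w=7) 5-8(w=1)}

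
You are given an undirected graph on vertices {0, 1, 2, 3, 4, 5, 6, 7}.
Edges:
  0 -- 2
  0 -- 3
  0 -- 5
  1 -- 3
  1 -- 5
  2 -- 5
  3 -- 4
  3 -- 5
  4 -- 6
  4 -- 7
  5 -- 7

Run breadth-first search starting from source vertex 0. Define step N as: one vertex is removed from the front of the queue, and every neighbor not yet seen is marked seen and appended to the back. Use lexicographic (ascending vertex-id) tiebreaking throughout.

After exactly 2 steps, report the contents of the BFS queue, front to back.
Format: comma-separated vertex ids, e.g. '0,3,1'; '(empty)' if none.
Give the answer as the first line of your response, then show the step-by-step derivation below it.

3,5

step 1: dequeue 0; queue=[2,3,5]; order=0
step 2: dequeue 2; queue=[3,5]; order=0,2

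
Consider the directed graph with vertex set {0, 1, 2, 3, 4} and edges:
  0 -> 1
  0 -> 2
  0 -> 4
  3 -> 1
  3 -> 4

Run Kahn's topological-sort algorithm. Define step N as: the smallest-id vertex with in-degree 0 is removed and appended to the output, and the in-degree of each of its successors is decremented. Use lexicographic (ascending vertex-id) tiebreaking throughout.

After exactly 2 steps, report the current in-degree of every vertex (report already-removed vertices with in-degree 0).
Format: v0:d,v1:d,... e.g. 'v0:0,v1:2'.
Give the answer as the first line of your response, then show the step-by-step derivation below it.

v0:0,v1:1,v2:0,v3:0,v4:1

step 1: output 0; order=[0]; indeg=(0,1,0,0,1)
step 2: output 2; order=[0,2]; indeg=(0,1,0,0,1)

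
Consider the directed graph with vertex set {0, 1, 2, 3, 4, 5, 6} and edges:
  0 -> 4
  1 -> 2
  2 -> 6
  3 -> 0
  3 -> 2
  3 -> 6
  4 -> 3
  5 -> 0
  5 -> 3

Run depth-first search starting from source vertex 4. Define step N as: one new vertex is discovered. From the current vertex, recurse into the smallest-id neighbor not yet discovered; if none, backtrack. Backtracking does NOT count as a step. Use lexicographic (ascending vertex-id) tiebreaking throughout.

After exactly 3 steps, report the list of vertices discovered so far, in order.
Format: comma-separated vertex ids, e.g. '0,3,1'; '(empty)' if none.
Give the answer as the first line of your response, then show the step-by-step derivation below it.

4,3,0

step 1: discover 4; path=4; order=4
step 2: discover 3; path=4>3; order=4,3
step 3: discover 0; path=4>3>0; order=4,3,0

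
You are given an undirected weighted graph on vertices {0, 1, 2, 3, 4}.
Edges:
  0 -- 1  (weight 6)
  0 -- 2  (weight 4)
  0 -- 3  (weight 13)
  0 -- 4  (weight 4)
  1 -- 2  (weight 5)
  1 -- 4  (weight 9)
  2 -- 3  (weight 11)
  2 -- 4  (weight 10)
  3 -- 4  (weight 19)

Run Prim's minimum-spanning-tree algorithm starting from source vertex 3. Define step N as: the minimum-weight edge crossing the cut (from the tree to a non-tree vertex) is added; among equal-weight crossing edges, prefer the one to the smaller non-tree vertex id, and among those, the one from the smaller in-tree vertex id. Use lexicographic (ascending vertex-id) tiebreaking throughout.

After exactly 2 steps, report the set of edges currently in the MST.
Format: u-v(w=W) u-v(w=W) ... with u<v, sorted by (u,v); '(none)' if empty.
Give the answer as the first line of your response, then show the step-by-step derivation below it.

0-2(w=4) 2-3(w=11)

step 1: add edge 2-3 (w=11); MST = {2-3(w=11)}
step 2: add edge 0-2 (w=4); MST = {0-2(w=4) 2-3(w=11)}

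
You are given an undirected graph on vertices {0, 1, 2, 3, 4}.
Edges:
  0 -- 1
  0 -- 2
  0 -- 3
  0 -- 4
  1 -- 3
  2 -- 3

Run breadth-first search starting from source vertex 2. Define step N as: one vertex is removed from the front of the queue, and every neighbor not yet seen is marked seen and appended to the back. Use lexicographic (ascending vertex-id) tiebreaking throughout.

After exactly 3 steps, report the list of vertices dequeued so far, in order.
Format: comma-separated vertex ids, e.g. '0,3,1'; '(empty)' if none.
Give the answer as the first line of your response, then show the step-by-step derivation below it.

2,0,3

step 1: dequeue 2; queue=[0,3]; order=2
step 2: dequeue 0; queue=[3,1,4]; order=2,0
step 3: dequeue 3; queue=[1,4]; order=2,0,3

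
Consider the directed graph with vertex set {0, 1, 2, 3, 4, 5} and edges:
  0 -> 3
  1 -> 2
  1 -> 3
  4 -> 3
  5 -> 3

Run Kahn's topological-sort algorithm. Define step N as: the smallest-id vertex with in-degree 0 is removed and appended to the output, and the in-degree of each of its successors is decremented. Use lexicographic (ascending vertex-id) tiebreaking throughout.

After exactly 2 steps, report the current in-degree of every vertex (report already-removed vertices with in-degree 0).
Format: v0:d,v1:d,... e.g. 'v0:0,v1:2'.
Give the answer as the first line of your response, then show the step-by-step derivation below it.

v0:0,v1:0,v2:0,v3:2,v4:0,v5:0

step 1: output 0; order=[0]; indeg=(0,0,1,3,0,0)
step 2: output 1; order=[0,1]; indeg=(0,0,0,2,0,0)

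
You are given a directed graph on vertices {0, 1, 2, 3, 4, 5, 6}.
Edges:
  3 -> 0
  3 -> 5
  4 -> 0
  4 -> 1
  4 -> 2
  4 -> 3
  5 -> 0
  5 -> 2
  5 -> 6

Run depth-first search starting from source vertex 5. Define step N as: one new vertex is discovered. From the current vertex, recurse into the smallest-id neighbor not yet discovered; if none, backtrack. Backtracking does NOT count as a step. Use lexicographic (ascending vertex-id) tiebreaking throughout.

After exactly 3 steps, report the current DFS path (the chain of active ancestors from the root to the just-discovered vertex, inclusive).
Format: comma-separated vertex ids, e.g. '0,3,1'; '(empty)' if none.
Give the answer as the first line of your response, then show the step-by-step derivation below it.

5,2

step 1: discover 5; path=5; order=5
step 2: discover 0; path=5>0; order=5,0
step 3: discover 2; path=5>2; order=5,0,2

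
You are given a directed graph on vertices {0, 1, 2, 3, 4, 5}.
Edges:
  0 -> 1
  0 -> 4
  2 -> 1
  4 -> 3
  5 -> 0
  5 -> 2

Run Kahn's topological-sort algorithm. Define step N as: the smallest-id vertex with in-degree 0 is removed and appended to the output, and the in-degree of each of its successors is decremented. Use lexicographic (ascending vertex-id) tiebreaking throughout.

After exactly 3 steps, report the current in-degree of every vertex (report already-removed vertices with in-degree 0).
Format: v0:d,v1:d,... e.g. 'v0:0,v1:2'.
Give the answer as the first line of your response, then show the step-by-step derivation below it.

v0:0,v1:0,v2:0,v3:1,v4:0,v5:0

step 1: output 5; order=[5]; indeg=(0,2,0,1,1,0)
step 2: output 0; order=[5,0]; indeg=(0,1,0,1,0,0)
step 3: output 2; order=[5,0,2]; indeg=(0,0,0,1,0,0)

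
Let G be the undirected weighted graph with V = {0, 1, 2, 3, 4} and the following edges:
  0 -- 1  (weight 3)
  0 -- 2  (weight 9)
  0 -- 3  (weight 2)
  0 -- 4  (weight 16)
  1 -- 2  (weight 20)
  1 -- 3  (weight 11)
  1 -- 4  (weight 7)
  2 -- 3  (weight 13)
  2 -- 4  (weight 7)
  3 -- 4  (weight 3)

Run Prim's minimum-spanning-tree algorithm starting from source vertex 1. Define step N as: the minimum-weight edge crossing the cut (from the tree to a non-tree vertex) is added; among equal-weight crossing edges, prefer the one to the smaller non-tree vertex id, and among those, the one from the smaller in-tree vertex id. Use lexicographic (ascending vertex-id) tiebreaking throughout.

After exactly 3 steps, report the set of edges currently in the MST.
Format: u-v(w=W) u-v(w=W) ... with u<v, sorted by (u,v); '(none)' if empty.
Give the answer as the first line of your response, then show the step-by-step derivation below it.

0-1(w=3) 0-3(w=2) 3-4(w=3)

step 1: add edge 0-1 (w=3); MST = {0-1(w=3)}
step 2: add edge 0-3 (w=2); MST = {0-1(w=3) 0-3(w=2)}
step 3: add edge 3-4 (w=3); MST = {0-1(w=3) 0-3(w=2) 3-4(w=3)}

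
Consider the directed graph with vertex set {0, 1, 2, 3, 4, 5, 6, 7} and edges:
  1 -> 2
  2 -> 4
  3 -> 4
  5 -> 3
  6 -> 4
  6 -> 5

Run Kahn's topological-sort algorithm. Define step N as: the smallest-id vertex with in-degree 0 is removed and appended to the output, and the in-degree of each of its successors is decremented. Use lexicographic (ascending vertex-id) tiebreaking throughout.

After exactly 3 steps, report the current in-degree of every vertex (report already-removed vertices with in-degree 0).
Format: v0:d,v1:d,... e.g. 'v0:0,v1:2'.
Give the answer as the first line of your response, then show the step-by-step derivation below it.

v0:0,v1:0,v2:0,v3:1,v4:2,v5:1,v6:0,v7:0

step 1: output 0; order=[0]; indeg=(0,0,1,1,3,1,0,0)
step 2: output 1; order=[0,1]; indeg=(0,0,0,1,3,1,0,0)
step 3: output 2; order=[0,1,2]; indeg=(0,0,0,1,2,1,0,0)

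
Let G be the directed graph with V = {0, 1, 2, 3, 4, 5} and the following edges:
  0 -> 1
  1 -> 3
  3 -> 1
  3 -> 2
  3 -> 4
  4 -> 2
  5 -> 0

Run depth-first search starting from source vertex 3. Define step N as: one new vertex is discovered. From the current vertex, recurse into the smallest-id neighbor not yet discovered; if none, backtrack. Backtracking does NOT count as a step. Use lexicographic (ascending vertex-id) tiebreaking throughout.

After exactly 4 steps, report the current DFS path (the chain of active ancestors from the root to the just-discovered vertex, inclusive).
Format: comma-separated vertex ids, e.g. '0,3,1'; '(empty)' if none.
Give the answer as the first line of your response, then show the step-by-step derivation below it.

3,4

step 1: discover 3; path=3; order=3
step 2: discover 1; path=3>1; order=3,1
step 3: discover 2; path=3>2; order=3,1,2
step 4: discover 4; path=3>4; order=3,1,2,4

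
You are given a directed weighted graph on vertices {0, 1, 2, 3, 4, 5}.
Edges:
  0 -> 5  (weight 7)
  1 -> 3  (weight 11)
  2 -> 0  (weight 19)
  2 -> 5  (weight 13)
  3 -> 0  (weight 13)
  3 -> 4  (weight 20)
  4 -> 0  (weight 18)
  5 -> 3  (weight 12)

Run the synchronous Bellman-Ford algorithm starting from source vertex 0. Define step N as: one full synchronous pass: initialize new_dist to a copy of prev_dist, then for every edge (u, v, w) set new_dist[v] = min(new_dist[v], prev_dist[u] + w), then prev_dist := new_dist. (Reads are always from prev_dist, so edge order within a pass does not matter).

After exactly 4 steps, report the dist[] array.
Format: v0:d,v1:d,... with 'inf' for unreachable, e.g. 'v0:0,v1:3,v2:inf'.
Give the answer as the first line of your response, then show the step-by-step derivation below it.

v0:0,v1:inf,v2:inf,v3:19,v4:39,v5:7

step 1: dist = v0:0,v1:inf,v2:inf,v3:inf,v4:inf,v5:7
step 2: dist = v0:0,v1:inf,v2:inf,v3:19,v4:inf,v5:7
step 3: dist = v0:0,v1:inf,v2:inf,v3:19,v4:39,v5:7
step 4: dist = v0:0,v1:inf,v2:inf,v3:19,v4:39,v5:7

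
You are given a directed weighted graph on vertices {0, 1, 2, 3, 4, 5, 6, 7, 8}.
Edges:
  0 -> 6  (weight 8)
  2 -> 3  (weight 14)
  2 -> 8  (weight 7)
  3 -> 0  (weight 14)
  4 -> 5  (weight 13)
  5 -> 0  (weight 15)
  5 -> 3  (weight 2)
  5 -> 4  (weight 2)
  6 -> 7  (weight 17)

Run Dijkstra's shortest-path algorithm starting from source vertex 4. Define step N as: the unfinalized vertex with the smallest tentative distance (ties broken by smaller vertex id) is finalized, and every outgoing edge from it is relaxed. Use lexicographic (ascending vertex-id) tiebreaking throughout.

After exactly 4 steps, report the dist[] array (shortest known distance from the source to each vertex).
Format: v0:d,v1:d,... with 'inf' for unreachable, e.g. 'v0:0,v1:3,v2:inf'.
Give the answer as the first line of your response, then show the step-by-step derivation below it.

v0:28,v1:inf,v2:inf,v3:15,v4:0,v5:13,v6:36,v7:inf,v8:inf

step 1: dist = v0:inf,v1:inf,v2:inf,v3:inf,v4:0,v5:13,v6:inf,v7:inf,v8:inf
step 2: dist = v0:28,v1:inf,v2:inf,v3:15,v4:0,v5:13,v6:inf,v7:inf,v8:inf
step 3: dist = v0:28,v1:inf,v2:inf,v3:15,v4:0,v5:13,v6:inf,v7:inf,v8:inf
step 4: dist = v0:28,v1:inf,v2:inf,v3:15,v4:0,v5:13,v6:36,v7:inf,v8:inf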